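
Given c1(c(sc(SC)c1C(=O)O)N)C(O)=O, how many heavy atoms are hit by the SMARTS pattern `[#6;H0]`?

6

The query [#6;H0] means: any carbon with no attached hydrogen.
Check the 14 heavy atoms by environment: 1× s (aromatic, H0) → no; 4× c (aromatic, H0) → match; 1× S (H0) → no; 1× C (H3) → no; 2× C (H0) → match; 2× O (H0) → no; 2× O (H1) → no; 1× N (H2) → no.
Summing the matching environments: 4 + 2 = 6 matching atoms.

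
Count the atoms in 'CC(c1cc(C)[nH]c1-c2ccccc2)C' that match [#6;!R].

4

The query [#6;!R] means: carbon not in any ring.
Check the 15 heavy atoms by environment: 1× n (aromatic, in 5-ring) → no; 4× c (aromatic, in 5-ring) → no; 6× c (aromatic, in 6-ring) → no; 4× C (acyclic) → match.
That gives 4 matching atoms.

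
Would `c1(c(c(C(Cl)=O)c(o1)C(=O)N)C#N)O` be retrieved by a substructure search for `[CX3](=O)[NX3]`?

The pattern [CX3](=O)[NX3] describes a carbonyl carbon bonded to a trivalent nitrogen — an amide.
The molecule carries a primary amide (-C(=O)NH2), whose atoms satisfy every constraint of the query, so the pattern matches.

Yes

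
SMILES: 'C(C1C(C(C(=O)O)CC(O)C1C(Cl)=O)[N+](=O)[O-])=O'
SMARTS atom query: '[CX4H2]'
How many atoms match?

1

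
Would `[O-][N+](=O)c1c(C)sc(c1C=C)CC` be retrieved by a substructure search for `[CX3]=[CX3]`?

Yes

The pattern [CX3]=[CX3] describes a non-aromatic C=C double bond between two sp2 carbons — an alkene.
The molecule carries a vinyl group (-CH=CH2), whose atoms satisfy every constraint of the query, so the pattern matches.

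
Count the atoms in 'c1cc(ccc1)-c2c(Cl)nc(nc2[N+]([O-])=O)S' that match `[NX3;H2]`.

0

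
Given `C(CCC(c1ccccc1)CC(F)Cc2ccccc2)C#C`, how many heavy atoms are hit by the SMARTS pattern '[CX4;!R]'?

7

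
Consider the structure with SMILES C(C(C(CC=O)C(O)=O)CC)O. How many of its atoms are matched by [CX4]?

Check the 12 heavy atoms by environment: 6× C (X4) → match; 2× O (X2) → no; 2× C (X3) → no; 2× O (X1) → no.
That gives 6 matching atoms.

6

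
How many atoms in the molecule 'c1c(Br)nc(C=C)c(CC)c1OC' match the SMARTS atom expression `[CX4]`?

3

The query [CX4] means: C with X4: aliphatic carbon with exactly 4 total connections (bonds + H).
Check the 13 heavy atoms by environment: 1× n (aromatic, X2) → no; 5× c (aromatic, X3) → no; 3× C (X4) → match; 1× Br (X1) → no; 1× O (X2) → no; 2× C (X3) → no.
That gives 3 matching atoms.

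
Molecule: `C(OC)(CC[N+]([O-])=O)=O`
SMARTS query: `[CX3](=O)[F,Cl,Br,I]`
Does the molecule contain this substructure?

No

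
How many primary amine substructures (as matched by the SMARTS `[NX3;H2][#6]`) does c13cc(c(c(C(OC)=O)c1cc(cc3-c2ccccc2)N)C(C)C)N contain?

[NX3;H2][#6] is the SMARTS for a primary amine: a trivalent nitrogen with two H attached to carbon.
The molecule carries 2 separate instances of a primary amino group (-NH2) meeting every constraint; each maps to a distinct set of atoms, giving 2 matches.

2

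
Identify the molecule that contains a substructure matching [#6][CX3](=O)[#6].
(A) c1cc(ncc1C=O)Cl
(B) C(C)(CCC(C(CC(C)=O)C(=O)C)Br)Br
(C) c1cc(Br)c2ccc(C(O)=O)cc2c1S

B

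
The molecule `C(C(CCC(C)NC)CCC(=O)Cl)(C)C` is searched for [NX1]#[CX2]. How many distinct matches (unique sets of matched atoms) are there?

0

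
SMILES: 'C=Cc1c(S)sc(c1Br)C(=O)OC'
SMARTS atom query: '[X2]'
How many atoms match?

The query [X2] means: any atom with exactly two total connections (bonds + H).
Check the 13 heavy atoms by environment: 1× s (aromatic, X2) → match; 4× c (aromatic, X3) → no; 1× Br (X1) → no; 3× C (X3) → no; 1× O (X1) → no; 1× O (X2) → match; 1× C (X4) → no; 1× S (X2) → match.
Summing the matching environments: 1 + 1 + 1 = 3 matching atoms.

3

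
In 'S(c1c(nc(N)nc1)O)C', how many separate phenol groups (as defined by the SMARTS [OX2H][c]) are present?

1

[OX2H][c] is the SMARTS for a phenol: a hydroxyl oxygen attached to an aromatic carbon.
Exactly one fragment in the molecule meets all constraints, giving 1 match.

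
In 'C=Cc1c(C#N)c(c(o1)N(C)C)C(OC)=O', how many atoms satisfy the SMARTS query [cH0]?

The query [cH0] means: aromatic carbon with no attached hydrogen (substituted or ring-fusion).
Check the 16 heavy atoms by environment: 1× o (aromatic, H0) → no; 4× c (aromatic, H0) → match; 1× C (H1) → no; 1× C (H2) → no; 2× N (H0) → no; 3× C (H3) → no; 2× C (H0) → no; 2× O (H0) → no.
That gives 4 matching atoms.

4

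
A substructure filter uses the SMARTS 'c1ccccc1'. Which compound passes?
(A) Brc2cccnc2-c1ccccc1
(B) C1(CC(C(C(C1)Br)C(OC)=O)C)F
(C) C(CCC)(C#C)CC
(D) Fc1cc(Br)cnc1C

A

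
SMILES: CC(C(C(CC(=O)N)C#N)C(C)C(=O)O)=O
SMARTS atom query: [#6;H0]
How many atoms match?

4

Check the 16 heavy atoms by environment: 2× C (H3) → no; 3× C (H1) → no; 1× C (H2) → no; 4× C (H0) → match; 3× O (H0) → no; 1× O (H1) → no; 1× N (H2) → no; 1× N (H0) → no.
That gives 4 matching atoms.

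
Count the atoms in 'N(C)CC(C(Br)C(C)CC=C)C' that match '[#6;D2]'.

The query [#6;D2] means: any carbon bonded to exactly two heavy atoms.
Check the 12 heavy atoms by environment: 3× C (D2) → match; 3× C (D3) → no; 1× Br (D1) → no; 4× C (D1) → no; 1× N (D2) → no.
That gives 3 matching atoms.

3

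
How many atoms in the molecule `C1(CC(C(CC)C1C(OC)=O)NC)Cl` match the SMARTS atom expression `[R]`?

5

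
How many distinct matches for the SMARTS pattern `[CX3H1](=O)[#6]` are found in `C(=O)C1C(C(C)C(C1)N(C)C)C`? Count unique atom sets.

1

[CX3H1](=O)[#6] is the SMARTS for an aldehyde: an sp2 carbon with one H, double-bonded to O and single-bonded to carbon.
Exactly one fragment in the molecule meets all constraints, giving 1 match.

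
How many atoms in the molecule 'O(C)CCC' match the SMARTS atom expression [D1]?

2

The query [D1] means: atom with exactly one heavy-atom neighbour (degree 1).
Check the 5 heavy atoms by environment: 2× C (D2) → no; 1× O (D2) → no; 2× C (D1) → match.
That gives 2 matching atoms.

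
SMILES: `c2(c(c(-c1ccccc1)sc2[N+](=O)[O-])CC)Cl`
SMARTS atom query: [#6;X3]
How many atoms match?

The query [#6;X3] means: any carbon (aromatic or not) with three total connections.
Check the 17 heavy atoms by environment: 1× s (aromatic, X2) → no; 10× c (aromatic, X3) → match; 2× C (X4) → no; 1× N (charge +1, X3) → no; 1× O (charge -1, X1) → no; 1× O (X1) → no; 1× Cl (X1) → no.
That gives 10 matching atoms.

10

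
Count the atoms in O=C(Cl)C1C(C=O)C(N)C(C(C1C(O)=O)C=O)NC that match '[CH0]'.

2

Check the 19 heavy atoms by environment: 8× C (H1) → no; 1× N (H1) → no; 1× C (H3) → no; 2× C (H0) → match; 4× O (H0) → no; 1× Cl (H0) → no; 1× O (H1) → no; 1× N (H2) → no.
That gives 2 matching atoms.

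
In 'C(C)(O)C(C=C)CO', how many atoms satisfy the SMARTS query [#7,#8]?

2

Check the 8 heavy atoms by environment: 6× C → no; 2× O → match.
That gives 2 matching atoms.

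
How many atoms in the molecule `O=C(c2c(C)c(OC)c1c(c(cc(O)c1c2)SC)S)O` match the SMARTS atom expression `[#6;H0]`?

9

The query [#6;H0] means: any carbon with no attached hydrogen.
Check the 20 heavy atoms by environment: 8× c (aromatic, H0) → match; 2× c (aromatic, H1) → no; 2× O (H0) → no; 3× C (H3) → no; 1× S (H1) → no; 1× C (H0) → match; 2× O (H1) → no; 1× S (H0) → no.
Summing the matching environments: 8 + 1 = 9 matching atoms.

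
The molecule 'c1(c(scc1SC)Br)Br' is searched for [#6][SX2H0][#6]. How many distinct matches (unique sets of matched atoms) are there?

1

[#6][SX2H0][#6] is the SMARTS for a thioether: an aliphatic sulfur bridging two carbons with no H on the sulfur.
Exactly one fragment in the molecule meets all constraints, giving 1 match.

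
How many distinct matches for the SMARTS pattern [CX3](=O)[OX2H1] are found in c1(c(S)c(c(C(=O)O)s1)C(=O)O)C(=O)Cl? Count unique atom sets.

[CX3](=O)[OX2H1] is the SMARTS for a carboxylic acid: an sp2 carbon double-bonded to O and single-bonded to an -OH oxygen.
The molecule carries 2 separate instances of a carboxylic acid group (-C(=O)OH) meeting every constraint; each maps to a distinct set of atoms, giving 2 matches.

2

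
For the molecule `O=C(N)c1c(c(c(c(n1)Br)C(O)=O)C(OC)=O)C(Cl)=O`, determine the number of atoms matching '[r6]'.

The query [r6] means: r6 matches atoms in a six-membered ring.
Check the 20 heavy atoms by environment: 1× n (aromatic, in 6-ring) → match; 5× c (aromatic, in 6-ring) → match; 5× C (acyclic) → no; 6× O (acyclic) → no; 1× N (acyclic) → no; 1× Br (acyclic) → no; 1× Cl (acyclic) → no.
Summing the matching environments: 1 + 5 = 6 matching atoms.

6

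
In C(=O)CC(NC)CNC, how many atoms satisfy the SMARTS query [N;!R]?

2

The query [N;!R] means: aliphatic nitrogen not in a ring.
Check the 9 heavy atoms by environment: 6× C (acyclic) → no; 1× O (acyclic) → no; 2× N (acyclic) → match.
That gives 2 matching atoms.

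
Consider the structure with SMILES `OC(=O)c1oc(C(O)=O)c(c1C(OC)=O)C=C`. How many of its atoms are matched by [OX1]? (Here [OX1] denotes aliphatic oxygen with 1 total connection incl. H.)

3

Check the 17 heavy atoms by environment: 1× o (aromatic, X2) → no; 4× c (aromatic, X3) → no; 5× C (X3) → no; 3× O (X1) → match; 3× O (X2) → no; 1× C (X4) → no.
That gives 3 matching atoms.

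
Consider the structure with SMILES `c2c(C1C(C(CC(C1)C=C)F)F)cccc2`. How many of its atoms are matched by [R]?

12

The query [R] means: R matches any atom that is part of a ring.
Check the 16 heavy atoms by environment: 6× C (in 6-ring) → match; 2× C (acyclic) → no; 2× F (acyclic) → no; 6× c (aromatic, in 6-ring) → match.
Summing the matching environments: 6 + 6 = 12 matching atoms.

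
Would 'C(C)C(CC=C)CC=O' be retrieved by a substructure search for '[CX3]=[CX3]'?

Yes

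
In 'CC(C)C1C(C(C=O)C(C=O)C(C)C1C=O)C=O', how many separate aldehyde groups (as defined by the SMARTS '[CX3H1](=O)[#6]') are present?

[CX3H1](=O)[#6] is the SMARTS for an aldehyde: an sp2 carbon with one H, double-bonded to O and single-bonded to carbon.
The molecule carries 4 separate instances of an aldehyde (-CHO) meeting every constraint; each maps to a distinct set of atoms, giving 4 matches.

4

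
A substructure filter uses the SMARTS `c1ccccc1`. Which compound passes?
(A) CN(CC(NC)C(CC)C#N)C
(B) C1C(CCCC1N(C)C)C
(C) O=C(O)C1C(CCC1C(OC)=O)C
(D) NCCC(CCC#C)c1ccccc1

c1ccccc1 describes six aromatic carbons in a ring (a benzene ring).
(A) has a methyl group (-CH3) but no six-membered all-carbon aromatic ring is present.
(B) has a methyl group (-CH3) but no six-membered all-carbon aromatic ring is present.
(C) has a methyl group (-CH3) but no six-membered all-carbon aromatic ring is present.
(D) contains a phenyl ring, which satisfies every atom and bond constraint.
So the answer is (D).

D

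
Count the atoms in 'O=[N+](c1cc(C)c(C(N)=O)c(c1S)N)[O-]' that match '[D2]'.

1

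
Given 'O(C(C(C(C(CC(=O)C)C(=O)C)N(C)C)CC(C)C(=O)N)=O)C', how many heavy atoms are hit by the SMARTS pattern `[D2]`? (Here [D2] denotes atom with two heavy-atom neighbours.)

3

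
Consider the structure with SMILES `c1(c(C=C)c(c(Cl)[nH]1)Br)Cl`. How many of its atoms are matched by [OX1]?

0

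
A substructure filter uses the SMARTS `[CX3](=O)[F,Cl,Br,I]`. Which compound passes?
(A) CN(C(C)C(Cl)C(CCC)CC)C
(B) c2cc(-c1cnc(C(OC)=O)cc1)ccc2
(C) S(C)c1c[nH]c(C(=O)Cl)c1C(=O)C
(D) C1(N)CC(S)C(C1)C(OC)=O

C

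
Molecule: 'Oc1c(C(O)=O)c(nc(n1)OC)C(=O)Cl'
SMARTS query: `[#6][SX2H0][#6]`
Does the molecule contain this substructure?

No

The pattern [#6][SX2H0][#6] describes an aliphatic sulfur bridging two carbons with no H on the sulfur — a thioether.
The closest candidate here is a methoxy ether (-OCH3), but the bridging atom is O, not S. No other fragment satisfies the full query, so there is no match.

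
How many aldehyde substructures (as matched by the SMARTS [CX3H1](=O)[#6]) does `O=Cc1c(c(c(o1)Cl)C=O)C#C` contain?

2

[CX3H1](=O)[#6] is the SMARTS for an aldehyde: an sp2 carbon with one H, double-bonded to O and single-bonded to carbon.
The molecule carries 2 separate instances of an aldehyde (-CHO) meeting every constraint; each maps to a distinct set of atoms, giving 2 matches.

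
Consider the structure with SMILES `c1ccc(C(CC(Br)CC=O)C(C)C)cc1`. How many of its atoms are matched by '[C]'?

8

Check the 16 heavy atoms by environment: 8× C → match; 1× O → no; 1× Br → no; 6× c (aromatic) → no.
That gives 8 matching atoms.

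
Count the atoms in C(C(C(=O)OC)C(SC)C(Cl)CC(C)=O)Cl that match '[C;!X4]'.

The query [C;!X4] means: aliphatic carbon that does not have four total connections.
Check the 16 heavy atoms by environment: 8× C (X4) → no; 2× Cl (X1) → no; 2× C (X3) → match; 2× O (X1) → no; 1× O (X2) → no; 1× S (X2) → no.
That gives 2 matching atoms.

2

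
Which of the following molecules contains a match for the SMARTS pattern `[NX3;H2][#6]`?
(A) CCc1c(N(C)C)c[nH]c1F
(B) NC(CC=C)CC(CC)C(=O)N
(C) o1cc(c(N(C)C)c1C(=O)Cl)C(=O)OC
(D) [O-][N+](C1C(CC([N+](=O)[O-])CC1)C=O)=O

[NX3;H2][#6] describes a trivalent nitrogen with two H attached to carbon (a primary amine).
(A) has a dimethylamino group (-N(CH3)2) but the nitrogen has H0, not H2.
(B) contains a primary amino group (-NH2), which satisfies every atom and bond constraint.
(C) has a dimethylamino group (-N(CH3)2) but the nitrogen has H0, not H2.
(D) has a nitro group (-[N+](=O)[O-]) but the nitrogen is [N+] with no H, not NX3H2.
So the answer is (B).

B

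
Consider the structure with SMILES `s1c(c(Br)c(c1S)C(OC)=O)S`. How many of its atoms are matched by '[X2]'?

The query [X2] means: any atom with exactly two total connections (bonds + H).
Check the 12 heavy atoms by environment: 1× s (aromatic, X2) → match; 4× c (aromatic, X3) → no; 1× Br (X1) → no; 1× C (X3) → no; 1× O (X1) → no; 1× O (X2) → match; 1× C (X4) → no; 2× S (X2) → match.
Summing the matching environments: 1 + 1 + 2 = 4 matching atoms.

4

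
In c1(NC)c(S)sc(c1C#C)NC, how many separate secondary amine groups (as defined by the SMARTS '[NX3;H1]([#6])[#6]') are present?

[NX3;H1]([#6])[#6] is the SMARTS for a secondary amine: a trivalent nitrogen with one H, bonded to two carbons.
The molecule carries 2 separate instances of an N-methylamino group (-NHCH3) meeting every constraint; each maps to a distinct set of atoms, giving 2 matches.

2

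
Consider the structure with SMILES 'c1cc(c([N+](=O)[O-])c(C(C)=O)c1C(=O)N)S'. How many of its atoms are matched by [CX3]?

2

The query [CX3] means: C with X3: aliphatic carbon with exactly 3 total connections.
Check the 16 heavy atoms by environment: 6× c (aromatic, X3) → no; 2× C (X3) → match; 3× O (X1) → no; 1× N (X3) → no; 1× C (X4) → no; 1× S (X2) → no; 1× N (charge +1, X3) → no; 1× O (charge -1, X1) → no.
That gives 2 matching atoms.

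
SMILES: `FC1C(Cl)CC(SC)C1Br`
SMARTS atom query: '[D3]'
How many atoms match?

Check the 10 heavy atoms by environment: 1× C (D2) → no; 4× C (D3) → match; 1× Cl (D1) → no; 1× F (D1) → no; 1× Br (D1) → no; 1× S (D2) → no; 1× C (D1) → no.
That gives 4 matching atoms.

4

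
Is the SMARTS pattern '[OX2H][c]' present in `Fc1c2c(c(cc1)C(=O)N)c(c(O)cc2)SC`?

The pattern [OX2H][c] describes a hydroxyl oxygen attached to an aromatic carbon — a phenol.
The molecule carries a hydroxyl group (-OH), whose atoms satisfy every constraint of the query, so the pattern matches.

Yes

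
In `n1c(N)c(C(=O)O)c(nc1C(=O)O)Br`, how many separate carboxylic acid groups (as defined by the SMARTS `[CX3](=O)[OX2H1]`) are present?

[CX3](=O)[OX2H1] is the SMARTS for a carboxylic acid: an sp2 carbon double-bonded to O and single-bonded to an -OH oxygen.
The molecule carries 2 separate instances of a carboxylic acid group (-C(=O)OH) meeting every constraint; each maps to a distinct set of atoms, giving 2 matches.

2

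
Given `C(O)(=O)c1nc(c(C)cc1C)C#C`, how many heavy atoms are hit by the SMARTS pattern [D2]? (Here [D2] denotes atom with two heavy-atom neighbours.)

3

The query [D2] means: atom with exactly two heavy-atom neighbours.
Check the 13 heavy atoms by environment: 1× n (aromatic, D2) → match; 4× c (aromatic, D3) → no; 1× c (aromatic, D2) → match; 3× C (D1) → no; 1× C (D2) → match; 1× C (D3) → no; 2× O (D1) → no.
Summing the matching environments: 1 + 1 + 1 = 3 matching atoms.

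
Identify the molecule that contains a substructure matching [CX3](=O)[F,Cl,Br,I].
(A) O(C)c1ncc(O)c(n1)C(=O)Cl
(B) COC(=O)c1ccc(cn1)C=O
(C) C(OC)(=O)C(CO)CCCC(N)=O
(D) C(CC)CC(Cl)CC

[CX3](=O)[F,Cl,Br,I] describes a carbonyl carbon bonded to a halogen (an acyl halide).
(A) contains an acyl chloride (-C(=O)Cl), which satisfies every atom and bond constraint.
(B) has a methyl-ester group (-C(=O)OCH3) but the carbonyl is bonded to -O-C, not to a halogen.
(C) has a methyl-ester group (-C(=O)OCH3) but the carbonyl is bonded to -O-C, not to a halogen.
(D) has a chloro substituent but the Cl is not on a carbonyl carbon.
So the answer is (A).

A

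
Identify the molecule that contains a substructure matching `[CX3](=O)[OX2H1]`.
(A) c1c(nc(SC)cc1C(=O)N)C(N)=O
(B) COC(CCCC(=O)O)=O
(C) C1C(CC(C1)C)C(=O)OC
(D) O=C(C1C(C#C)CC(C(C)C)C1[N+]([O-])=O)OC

B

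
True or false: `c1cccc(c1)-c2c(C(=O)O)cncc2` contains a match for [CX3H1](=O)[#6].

False

The pattern [CX3H1](=O)[#6] describes an sp2 carbon with one H, double-bonded to O and single-bonded to carbon — an aldehyde.
The closest candidate here is a carboxylic acid group (-C(=O)OH), but the carbonyl carbon has H0 and is bonded to O, not H1. No other fragment satisfies the full query, so there is no match.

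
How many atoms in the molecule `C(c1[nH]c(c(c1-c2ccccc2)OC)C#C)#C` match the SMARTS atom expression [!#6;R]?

1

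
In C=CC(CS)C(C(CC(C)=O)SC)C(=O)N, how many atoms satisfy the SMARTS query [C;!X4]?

4

The query [C;!X4] means: aliphatic carbon that does not have four total connections.
Check the 16 heavy atoms by environment: 7× C (X4) → no; 4× C (X3) → match; 2× O (X1) → no; 1× N (X3) → no; 2× S (X2) → no.
That gives 4 matching atoms.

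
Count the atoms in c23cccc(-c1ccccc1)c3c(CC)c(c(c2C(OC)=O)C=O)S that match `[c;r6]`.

16

Check the 25 heavy atoms by environment: 16× c (aromatic, in 6-ring) → match; 5× C (acyclic) → no; 3× O (acyclic) → no; 1× S (acyclic) → no.
That gives 16 matching atoms.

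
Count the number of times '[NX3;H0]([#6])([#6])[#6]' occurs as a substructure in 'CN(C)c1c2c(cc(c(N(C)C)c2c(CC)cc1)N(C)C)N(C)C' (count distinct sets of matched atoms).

4

[NX3;H0]([#6])([#6])[#6] is the SMARTS for a tertiary amine: a trivalent nitrogen with no H, bonded to three carbons.
The molecule carries 4 separate instances of a dimethylamino group (-N(CH3)2) meeting every constraint; each maps to a distinct set of atoms, giving 4 matches.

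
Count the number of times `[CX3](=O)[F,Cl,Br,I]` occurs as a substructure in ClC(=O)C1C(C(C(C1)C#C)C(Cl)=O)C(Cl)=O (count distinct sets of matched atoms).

3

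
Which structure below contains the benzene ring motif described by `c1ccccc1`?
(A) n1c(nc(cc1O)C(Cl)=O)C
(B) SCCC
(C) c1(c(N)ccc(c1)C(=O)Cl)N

C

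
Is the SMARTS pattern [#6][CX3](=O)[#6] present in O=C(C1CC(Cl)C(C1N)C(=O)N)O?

No

The pattern [#6][CX3](=O)[#6] describes a carbonyl carbon (no H) flanked by two carbons — a ketone.
The closest candidate here is a primary amide (-C(=O)NH2), but one neighbour of the carbonyl carbon is N, not C. No other fragment satisfies the full query, so there is no match.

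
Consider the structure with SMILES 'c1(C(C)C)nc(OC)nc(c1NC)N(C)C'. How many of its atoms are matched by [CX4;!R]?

7

The query [CX4;!R] means: aliphatic carbon with four total connections, not in a ring.
Check the 16 heavy atoms by environment: 2× n (aromatic, X2, in 6-ring) → no; 4× c (aromatic, X3, in 6-ring) → no; 2× N (X3, acyclic) → no; 7× C (X4, acyclic) → match; 1× O (X2, acyclic) → no.
That gives 7 matching atoms.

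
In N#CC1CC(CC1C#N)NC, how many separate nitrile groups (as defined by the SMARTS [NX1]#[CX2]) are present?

[NX1]#[CX2] is the SMARTS for a nitrile: a nitrogen triple-bonded to a two-connected carbon.
The molecule carries 2 separate instances of a nitrile (-C#N) meeting every constraint; each maps to a distinct set of atoms, giving 2 matches.

2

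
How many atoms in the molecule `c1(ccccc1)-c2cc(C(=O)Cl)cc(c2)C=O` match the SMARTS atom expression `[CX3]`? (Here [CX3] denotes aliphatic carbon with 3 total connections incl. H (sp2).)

The query [CX3] means: C with X3: aliphatic carbon with exactly 3 total connections.
Check the 17 heavy atoms by environment: 12× c (aromatic, X3) → no; 2× C (X3) → match; 2× O (X1) → no; 1× Cl (X1) → no.
That gives 2 matching atoms.

2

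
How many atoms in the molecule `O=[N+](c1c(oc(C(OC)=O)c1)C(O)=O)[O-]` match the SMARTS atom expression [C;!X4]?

2

Check the 15 heavy atoms by environment: 1× o (aromatic, X2) → no; 4× c (aromatic, X3) → no; 1× N (charge +1, X3) → no; 1× O (charge -1, X1) → no; 3× O (X1) → no; 2× C (X3) → match; 2× O (X2) → no; 1× C (X4) → no.
That gives 2 matching atoms.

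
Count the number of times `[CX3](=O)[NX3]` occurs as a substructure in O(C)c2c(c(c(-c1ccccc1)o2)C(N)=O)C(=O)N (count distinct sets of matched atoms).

2

[CX3](=O)[NX3] is the SMARTS for an amide: a carbonyl carbon bonded to a trivalent nitrogen.
The molecule carries 2 separate instances of a primary amide (-C(=O)NH2) meeting every constraint; each maps to a distinct set of atoms, giving 2 matches.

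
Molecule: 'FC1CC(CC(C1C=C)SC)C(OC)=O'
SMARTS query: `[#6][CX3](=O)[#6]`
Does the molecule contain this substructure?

The pattern [#6][CX3](=O)[#6] describes a carbonyl carbon (no H) flanked by two carbons — a ketone.
The closest candidate here is a methyl-ester group (-C(=O)OCH3), but one neighbour of the carbonyl carbon is O, not C. No other fragment satisfies the full query, so there is no match.

No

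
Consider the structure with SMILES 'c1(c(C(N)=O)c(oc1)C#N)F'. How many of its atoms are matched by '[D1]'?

4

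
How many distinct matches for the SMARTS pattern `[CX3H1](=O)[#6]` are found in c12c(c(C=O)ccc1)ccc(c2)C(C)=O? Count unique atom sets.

[CX3H1](=O)[#6] is the SMARTS for an aldehyde: an sp2 carbon with one H, double-bonded to O and single-bonded to carbon.
Exactly one fragment in the molecule meets all constraints, giving 1 match.

1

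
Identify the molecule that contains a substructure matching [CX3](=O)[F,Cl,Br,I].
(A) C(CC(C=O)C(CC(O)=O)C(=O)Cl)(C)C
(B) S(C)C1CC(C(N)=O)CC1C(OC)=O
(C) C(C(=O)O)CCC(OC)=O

[CX3](=O)[F,Cl,Br,I] describes a carbonyl carbon bonded to a halogen (an acyl halide).
(A) contains an acyl chloride (-C(=O)Cl), which satisfies every atom and bond constraint.
(B) has a methyl-ester group (-C(=O)OCH3) but the carbonyl is bonded to -O-C, not to a halogen.
(C) has a methyl-ester group (-C(=O)OCH3) but the carbonyl is bonded to -O-C, not to a halogen.
So the answer is (A).

A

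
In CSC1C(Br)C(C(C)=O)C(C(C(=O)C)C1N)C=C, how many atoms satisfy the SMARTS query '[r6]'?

6

The query [r6] means: r6 matches atoms in a six-membered ring.
Check the 18 heavy atoms by environment: 6× C (in 6-ring) → match; 1× S (acyclic) → no; 7× C (acyclic) → no; 2× O (acyclic) → no; 1× N (acyclic) → no; 1× Br (acyclic) → no.
That gives 6 matching atoms.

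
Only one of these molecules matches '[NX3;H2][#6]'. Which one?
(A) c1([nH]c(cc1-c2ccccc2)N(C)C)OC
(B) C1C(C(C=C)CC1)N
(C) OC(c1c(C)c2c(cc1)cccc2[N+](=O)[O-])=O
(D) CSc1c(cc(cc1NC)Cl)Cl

B

[NX3;H2][#6] describes a trivalent nitrogen with two H attached to carbon (a primary amine).
(A) has a dimethylamino group (-N(CH3)2) but the nitrogen has H0, not H2.
(B) contains a primary amino group (-NH2), which satisfies every atom and bond constraint.
(C) has a nitro group (-[N+](=O)[O-]) but the nitrogen is [N+] with no H, not NX3H2.
(D) has an N-methylamino group (-NHCH3) but the nitrogen bears two carbons and only one H (H1), not H2.
So the answer is (B).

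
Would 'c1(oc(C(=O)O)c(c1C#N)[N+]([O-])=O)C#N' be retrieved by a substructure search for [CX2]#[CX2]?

The pattern [CX2]#[CX2] describes a carbon-carbon triple bond — an alkyne.
The closest candidate here is a nitrile (-C#N), but the triple bond is C#N, not C#C. No other fragment satisfies the full query, so there is no match.

No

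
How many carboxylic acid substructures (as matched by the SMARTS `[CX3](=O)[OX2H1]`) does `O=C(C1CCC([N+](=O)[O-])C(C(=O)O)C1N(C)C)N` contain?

1

[CX3](=O)[OX2H1] is the SMARTS for a carboxylic acid: an sp2 carbon double-bonded to O and single-bonded to an -OH oxygen.
Exactly one fragment in the molecule meets all constraints, giving 1 match.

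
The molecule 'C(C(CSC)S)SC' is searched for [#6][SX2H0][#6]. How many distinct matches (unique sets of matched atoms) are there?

2

[#6][SX2H0][#6] is the SMARTS for a thioether: an aliphatic sulfur bridging two carbons with no H on the sulfur.
The molecule carries 2 separate instances of a methylthio ether (-SCH3) meeting every constraint; each maps to a distinct set of atoms, giving 2 matches.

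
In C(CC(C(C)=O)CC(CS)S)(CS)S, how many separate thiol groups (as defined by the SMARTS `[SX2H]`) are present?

4

[SX2H] is the SMARTS for a thiol: an aliphatic sulfur with two connections, one being H.
The molecule carries 4 separate instances of a thiol (-SH) meeting every constraint; each maps to a distinct set of atoms, giving 4 matches.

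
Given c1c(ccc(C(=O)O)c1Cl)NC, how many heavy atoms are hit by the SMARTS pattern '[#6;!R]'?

2

The query [#6;!R] means: carbon not in any ring.
Check the 12 heavy atoms by environment: 6× c (aromatic, in 6-ring) → no; 2× C (acyclic) → match; 2× O (acyclic) → no; 1× Cl (acyclic) → no; 1× N (acyclic) → no.
That gives 2 matching atoms.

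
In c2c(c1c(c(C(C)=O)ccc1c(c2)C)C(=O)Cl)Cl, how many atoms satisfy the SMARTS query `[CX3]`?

2

The query [CX3] means: C with X3: aliphatic carbon with exactly 3 total connections.
Check the 18 heavy atoms by environment: 10× c (aromatic, X3) → no; 2× Cl (X1) → no; 2× C (X3) → match; 2× O (X1) → no; 2× C (X4) → no.
That gives 2 matching atoms.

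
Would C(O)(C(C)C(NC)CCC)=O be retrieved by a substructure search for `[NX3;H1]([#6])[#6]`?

Yes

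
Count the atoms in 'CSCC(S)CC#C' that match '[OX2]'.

0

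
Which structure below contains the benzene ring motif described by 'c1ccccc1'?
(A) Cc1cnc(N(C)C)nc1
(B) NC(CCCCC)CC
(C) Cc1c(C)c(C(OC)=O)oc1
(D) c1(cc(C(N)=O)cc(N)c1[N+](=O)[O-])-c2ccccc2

c1ccccc1 describes six aromatic carbons in a ring (a benzene ring).
(A) has a methyl group (-CH3) but no six-membered all-carbon aromatic ring is present.
(B) has a methyl group (-CH3) but no six-membered all-carbon aromatic ring is present.
(C) has a methyl group (-CH3) but no six-membered all-carbon aromatic ring is present.
(D) contains a phenyl ring, which satisfies every atom and bond constraint.
So the answer is (D).

D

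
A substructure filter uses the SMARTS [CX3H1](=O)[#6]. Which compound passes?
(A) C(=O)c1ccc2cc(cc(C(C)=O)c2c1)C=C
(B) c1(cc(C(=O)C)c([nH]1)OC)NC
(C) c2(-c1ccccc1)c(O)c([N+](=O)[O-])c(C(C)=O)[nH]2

A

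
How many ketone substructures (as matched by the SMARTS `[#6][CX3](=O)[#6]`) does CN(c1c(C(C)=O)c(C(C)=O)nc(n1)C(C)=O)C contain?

[#6][CX3](=O)[#6] is the SMARTS for a ketone: a carbonyl carbon (no H) flanked by two carbons.
The molecule carries 3 separate instances of an acetyl/ketone group (-C(=O)CH3) meeting every constraint; each maps to a distinct set of atoms, giving 3 matches.

3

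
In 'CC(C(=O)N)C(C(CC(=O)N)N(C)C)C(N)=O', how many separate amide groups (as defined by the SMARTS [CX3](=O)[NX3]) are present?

3

[CX3](=O)[NX3] is the SMARTS for an amide: a carbonyl carbon bonded to a trivalent nitrogen.
The molecule carries 3 separate instances of a primary amide (-C(=O)NH2) meeting every constraint; each maps to a distinct set of atoms, giving 3 matches.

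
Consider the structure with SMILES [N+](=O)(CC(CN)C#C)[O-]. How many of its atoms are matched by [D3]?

2

The query [D3] means: atom with exactly three heavy-atom neighbours.
Check the 9 heavy atoms by environment: 3× C (D2) → no; 1× C (D3) → match; 1× N (charge +1, D3) → match; 1× O (charge -1, D1) → no; 1× O (D1) → no; 1× N (D1) → no; 1× C (D1) → no.
Summing the matching environments: 1 + 1 = 2 matching atoms.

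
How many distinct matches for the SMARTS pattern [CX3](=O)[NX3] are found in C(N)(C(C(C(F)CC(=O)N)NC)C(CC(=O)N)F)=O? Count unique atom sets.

3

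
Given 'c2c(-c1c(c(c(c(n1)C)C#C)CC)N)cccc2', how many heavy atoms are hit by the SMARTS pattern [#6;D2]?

7

The query [#6;D2] means: any carbon bonded to exactly two heavy atoms.
Check the 18 heavy atoms by environment: 1× n (aromatic, D2) → no; 6× c (aromatic, D3) → no; 5× c (aromatic, D2) → match; 2× C (D2) → match; 3× C (D1) → no; 1× N (D1) → no.
Summing the matching environments: 5 + 2 = 7 matching atoms.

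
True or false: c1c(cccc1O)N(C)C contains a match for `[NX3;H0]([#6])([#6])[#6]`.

True

The pattern [NX3;H0]([#6])([#6])[#6] describes a trivalent nitrogen with no H, bonded to three carbons — a tertiary amine.
The molecule carries a dimethylamino group (-N(CH3)2), whose atoms satisfy every constraint of the query, so the pattern matches.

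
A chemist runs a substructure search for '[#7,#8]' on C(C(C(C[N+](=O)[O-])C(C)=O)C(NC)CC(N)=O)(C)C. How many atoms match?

7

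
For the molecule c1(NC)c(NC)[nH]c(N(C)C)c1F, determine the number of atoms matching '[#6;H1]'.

The query [#6;H1] means: any carbon bearing exactly one hydrogen.
Check the 13 heavy atoms by environment: 1× n (aromatic, H1) → no; 4× c (aromatic, H0) → no; 2× N (H1) → no; 4× C (H3) → no; 1× N (H0) → no; 1× F (H0) → no.
No environment satisfies the query, so 0 matching atoms.

0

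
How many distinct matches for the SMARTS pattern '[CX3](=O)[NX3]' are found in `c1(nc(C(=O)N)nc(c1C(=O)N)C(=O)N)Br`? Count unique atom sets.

3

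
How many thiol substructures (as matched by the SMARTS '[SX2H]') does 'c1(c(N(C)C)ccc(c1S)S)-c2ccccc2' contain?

2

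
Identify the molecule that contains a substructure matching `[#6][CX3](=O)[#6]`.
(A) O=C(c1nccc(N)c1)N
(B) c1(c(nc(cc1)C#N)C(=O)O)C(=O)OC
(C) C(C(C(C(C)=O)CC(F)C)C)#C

C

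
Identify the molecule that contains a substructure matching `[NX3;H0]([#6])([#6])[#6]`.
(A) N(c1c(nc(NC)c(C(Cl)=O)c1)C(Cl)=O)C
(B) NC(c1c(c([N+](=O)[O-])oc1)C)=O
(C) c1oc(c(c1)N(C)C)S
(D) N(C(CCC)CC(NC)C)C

[NX3;H0]([#6])([#6])[#6] describes a trivalent nitrogen with no H, bonded to three carbons (a tertiary amine).
(A) has an N-methylamino group (-NHCH3) but the nitrogen still has one H (H1), not H0.
(B) has a primary amide (-C(=O)NH2) but the amide nitrogen has H2 and only one carbon neighbour.
(C) contains a dimethylamino group (-N(CH3)2), which satisfies every atom and bond constraint.
(D) has an N-methylamino group (-NHCH3) but the nitrogen still has one H (H1), not H0.
So the answer is (C).

C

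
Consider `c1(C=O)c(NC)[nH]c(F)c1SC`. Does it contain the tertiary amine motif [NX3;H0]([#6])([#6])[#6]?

The pattern [NX3;H0]([#6])([#6])[#6] describes a trivalent nitrogen with no H, bonded to three carbons — a tertiary amine.
The closest candidate here is an N-methylamino group (-NHCH3), but the nitrogen still has one H (H1), not H0. No other fragment satisfies the full query, so there is no match.

No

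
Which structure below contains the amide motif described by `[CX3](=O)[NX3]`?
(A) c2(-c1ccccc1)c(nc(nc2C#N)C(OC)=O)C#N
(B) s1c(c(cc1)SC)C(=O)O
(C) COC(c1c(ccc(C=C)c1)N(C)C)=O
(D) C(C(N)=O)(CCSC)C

D

[CX3](=O)[NX3] describes a carbonyl carbon bonded to a trivalent nitrogen (an amide).
(A) has a nitrile (-C#N) but the nitrile N is NX1 (triple-bonded), not NX3.
(B) has a carboxylic acid group (-C(=O)OH) but the carbonyl is bonded to O, not to an NX3 nitrogen.
(C) has a methyl-ester group (-C(=O)OCH3) but the carbonyl is bonded to O, not to an NX3 nitrogen.
(D) contains a primary amide (-C(=O)NH2), which satisfies every atom and bond constraint.
So the answer is (D).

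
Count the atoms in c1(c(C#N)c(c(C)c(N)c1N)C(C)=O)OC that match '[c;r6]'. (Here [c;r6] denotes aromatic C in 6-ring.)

6

The query [c;r6] means: aromatic carbon that belongs to a six-membered ring.
Check the 16 heavy atoms by environment: 6× c (aromatic, in 6-ring) → match; 5× C (acyclic) → no; 2× O (acyclic) → no; 3× N (acyclic) → no.
That gives 6 matching atoms.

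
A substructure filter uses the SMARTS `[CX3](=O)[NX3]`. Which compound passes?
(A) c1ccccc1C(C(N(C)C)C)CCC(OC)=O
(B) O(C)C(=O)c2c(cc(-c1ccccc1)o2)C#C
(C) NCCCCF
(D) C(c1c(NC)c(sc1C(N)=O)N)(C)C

[CX3](=O)[NX3] describes a carbonyl carbon bonded to a trivalent nitrogen (an amide).
(A) has a methyl-ester group (-C(=O)OCH3) but the carbonyl is bonded to O, not to an NX3 nitrogen.
(B) has a methyl-ester group (-C(=O)OCH3) but the carbonyl is bonded to O, not to an NX3 nitrogen.
(C) has a primary amino group (-NH2) but the -NH2 is not attached to a carbonyl carbon.
(D) contains a primary amide (-C(=O)NH2), which satisfies every atom and bond constraint.
So the answer is (D).

D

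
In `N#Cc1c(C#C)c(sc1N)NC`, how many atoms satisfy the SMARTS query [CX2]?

The query [CX2] means: C with X2: aliphatic carbon with exactly 2 total connections.
Check the 12 heavy atoms by environment: 1× s (aromatic, X2) → no; 4× c (aromatic, X3) → no; 3× C (X2) → match; 1× N (X1) → no; 2× N (X3) → no; 1× C (X4) → no.
That gives 3 matching atoms.

3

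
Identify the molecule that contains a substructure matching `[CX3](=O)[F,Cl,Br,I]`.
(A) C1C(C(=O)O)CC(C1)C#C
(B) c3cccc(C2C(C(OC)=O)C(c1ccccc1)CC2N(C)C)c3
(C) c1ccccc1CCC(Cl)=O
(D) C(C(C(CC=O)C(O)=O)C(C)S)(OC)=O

[CX3](=O)[F,Cl,Br,I] describes a carbonyl carbon bonded to a halogen (an acyl halide).
(A) has a carboxylic acid group (-C(=O)OH) but the carbonyl is bonded to -OH, not to a halogen.
(B) has a methyl-ester group (-C(=O)OCH3) but the carbonyl is bonded to -O-C, not to a halogen.
(C) contains an acyl chloride (-C(=O)Cl), which satisfies every atom and bond constraint.
(D) has a carboxylic acid group (-C(=O)OH) but the carbonyl is bonded to -OH, not to a halogen.
So the answer is (C).

C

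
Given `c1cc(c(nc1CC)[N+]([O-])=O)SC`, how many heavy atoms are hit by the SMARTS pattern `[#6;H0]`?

3

The query [#6;H0] means: any carbon with no attached hydrogen.
Check the 13 heavy atoms by environment: 1× n (aromatic, H0) → no; 3× c (aromatic, H0) → match; 2× c (aromatic, H1) → no; 1× C (H2) → no; 2× C (H3) → no; 1× N (charge +1, H0) → no; 1× O (charge -1, H0) → no; 1× O (H0) → no; 1× S (H0) → no.
That gives 3 matching atoms.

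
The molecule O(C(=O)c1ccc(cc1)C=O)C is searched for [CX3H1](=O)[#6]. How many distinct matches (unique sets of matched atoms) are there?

1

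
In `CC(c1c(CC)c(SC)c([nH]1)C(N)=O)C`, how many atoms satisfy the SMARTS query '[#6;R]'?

4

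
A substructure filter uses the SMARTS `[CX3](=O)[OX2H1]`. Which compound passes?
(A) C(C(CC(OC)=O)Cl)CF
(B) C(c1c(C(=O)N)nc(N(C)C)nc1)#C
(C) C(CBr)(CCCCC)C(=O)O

C

[CX3](=O)[OX2H1] describes an sp2 carbon double-bonded to O and single-bonded to an -OH oxygen (a carboxylic acid).
(A) has a methyl-ester group (-C(=O)OCH3) but the singly-bonded O has no H (OX2H0, not OX2H1).
(B) has a primary amide (-C(=O)NH2) but the carbonyl is bonded to N, not to an -OH oxygen.
(C) contains a carboxylic acid group (-C(=O)OH), which satisfies every atom and bond constraint.
So the answer is (C).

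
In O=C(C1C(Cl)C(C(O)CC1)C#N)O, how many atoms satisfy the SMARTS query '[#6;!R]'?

2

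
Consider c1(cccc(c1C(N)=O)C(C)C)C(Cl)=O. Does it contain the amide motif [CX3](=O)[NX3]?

Yes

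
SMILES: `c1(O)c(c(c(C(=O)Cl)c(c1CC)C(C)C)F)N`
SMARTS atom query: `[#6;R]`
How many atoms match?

6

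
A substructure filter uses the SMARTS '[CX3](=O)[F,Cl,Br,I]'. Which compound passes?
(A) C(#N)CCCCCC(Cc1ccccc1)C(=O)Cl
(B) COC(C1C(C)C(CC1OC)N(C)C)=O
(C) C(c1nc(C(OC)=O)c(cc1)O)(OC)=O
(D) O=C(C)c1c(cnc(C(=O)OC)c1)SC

[CX3](=O)[F,Cl,Br,I] describes a carbonyl carbon bonded to a halogen (an acyl halide).
(A) contains an acyl chloride (-C(=O)Cl), which satisfies every atom and bond constraint.
(B) has a methyl-ester group (-C(=O)OCH3) but the carbonyl is bonded to -O-C, not to a halogen.
(C) has a methyl-ester group (-C(=O)OCH3) but the carbonyl is bonded to -O-C, not to a halogen.
(D) has a methyl-ester group (-C(=O)OCH3) but the carbonyl is bonded to -O-C, not to a halogen.
So the answer is (A).

A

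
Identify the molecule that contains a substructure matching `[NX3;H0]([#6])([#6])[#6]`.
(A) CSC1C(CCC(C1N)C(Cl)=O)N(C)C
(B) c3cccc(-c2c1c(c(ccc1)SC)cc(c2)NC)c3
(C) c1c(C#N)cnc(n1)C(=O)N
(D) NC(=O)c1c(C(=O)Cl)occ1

[NX3;H0]([#6])([#6])[#6] describes a trivalent nitrogen with no H, bonded to three carbons (a tertiary amine).
(A) contains a dimethylamino group (-N(CH3)2), which satisfies every atom and bond constraint.
(B) has an N-methylamino group (-NHCH3) but the nitrogen still has one H (H1), not H0.
(C) has a primary amide (-C(=O)NH2) but the amide nitrogen has H2 and only one carbon neighbour.
(D) has a primary amide (-C(=O)NH2) but the amide nitrogen has H2 and only one carbon neighbour.
So the answer is (A).

A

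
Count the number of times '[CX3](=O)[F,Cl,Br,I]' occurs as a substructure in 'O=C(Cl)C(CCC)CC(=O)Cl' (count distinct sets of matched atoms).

2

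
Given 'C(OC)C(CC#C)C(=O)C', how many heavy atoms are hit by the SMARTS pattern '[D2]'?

Check the 10 heavy atoms by environment: 3× C (D2) → match; 2× C (D3) → no; 3× C (D1) → no; 1× O (D1) → no; 1× O (D2) → match.
Summing the matching environments: 3 + 1 = 4 matching atoms.

4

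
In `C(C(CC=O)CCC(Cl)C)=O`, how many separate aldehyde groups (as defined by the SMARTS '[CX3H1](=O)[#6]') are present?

2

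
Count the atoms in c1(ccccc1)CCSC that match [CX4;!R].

3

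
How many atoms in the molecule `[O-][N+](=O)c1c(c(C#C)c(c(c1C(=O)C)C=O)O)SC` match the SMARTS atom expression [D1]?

8

Check the 19 heavy atoms by environment: 6× c (aromatic, D3) → no; 2× C (D2) → no; 3× C (D1) → match; 1× C (D3) → no; 4× O (D1) → match; 1× S (D2) → no; 1× N (charge +1, D3) → no; 1× O (charge -1, D1) → match.
Summing the matching environments: 3 + 4 + 1 = 8 matching atoms.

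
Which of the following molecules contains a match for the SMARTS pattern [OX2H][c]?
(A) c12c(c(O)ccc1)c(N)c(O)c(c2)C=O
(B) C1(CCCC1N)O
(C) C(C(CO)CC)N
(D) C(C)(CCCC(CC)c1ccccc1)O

[OX2H][c] describes a hydroxyl oxygen attached to an aromatic carbon (a phenol).
(A) contains a hydroxyl group (-OH), which satisfies every atom and bond constraint.
(B) has a hydroxyl group (-OH) but the -OH is on an aliphatic carbon, not an aromatic c.
(C) has a hydroxyl group (-OH) but the -OH is on an aliphatic carbon, not an aromatic c.
(D) has a hydroxyl group (-OH) but the -OH is on an aliphatic carbon, not an aromatic c.
So the answer is (A).

A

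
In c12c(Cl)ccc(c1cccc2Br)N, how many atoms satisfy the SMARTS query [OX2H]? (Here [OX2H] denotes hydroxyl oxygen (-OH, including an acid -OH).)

0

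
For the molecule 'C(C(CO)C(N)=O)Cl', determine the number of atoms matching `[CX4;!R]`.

3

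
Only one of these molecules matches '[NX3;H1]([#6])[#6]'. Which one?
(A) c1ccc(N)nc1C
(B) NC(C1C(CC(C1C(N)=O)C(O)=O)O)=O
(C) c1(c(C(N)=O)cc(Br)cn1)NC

[NX3;H1]([#6])[#6] describes a trivalent nitrogen with one H, bonded to two carbons (a secondary amine).
(A) has a primary amino group (-NH2) but the nitrogen has H2 and only one carbon neighbour.
(B) has a primary amide (-C(=O)NH2) but the -C(=O)NH2 nitrogen has H2, not H1.
(C) contains an N-methylamino group (-NHCH3), which satisfies every atom and bond constraint.
So the answer is (C).

C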